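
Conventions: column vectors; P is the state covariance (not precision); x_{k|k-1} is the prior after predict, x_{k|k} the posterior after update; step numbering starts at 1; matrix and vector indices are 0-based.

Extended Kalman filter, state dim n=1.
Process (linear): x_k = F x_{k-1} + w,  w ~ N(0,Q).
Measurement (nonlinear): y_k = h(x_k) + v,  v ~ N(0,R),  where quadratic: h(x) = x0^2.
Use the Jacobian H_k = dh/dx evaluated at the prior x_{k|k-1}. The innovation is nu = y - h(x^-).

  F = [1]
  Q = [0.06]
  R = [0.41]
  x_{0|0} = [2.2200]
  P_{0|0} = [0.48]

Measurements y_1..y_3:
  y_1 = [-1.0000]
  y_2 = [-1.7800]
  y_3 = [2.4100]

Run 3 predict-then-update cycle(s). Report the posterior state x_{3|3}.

step 1: x^-=[2.2200]  P^-=[0.5400]  H_jac=[4.4400]  S=[11.0553]  K=[0.2169]  nu=[-5.9284]  x^+=[0.9343]  P^+=[0.0200]
step 2: x^-=[0.9343]  P^-=[0.0800]  H_jac=[1.8686]  S=[0.6894]  K=[0.2169]  nu=[-2.6529]  x^+=[0.3589]  P^+=[0.0476]
step 3: x^-=[0.3589]  P^-=[0.1076]  H_jac=[0.7177]  S=[0.4654]  K=[0.1659]  nu=[2.2812]  x^+=[0.7374]  P^+=[0.0948]

x_post = [0.7374]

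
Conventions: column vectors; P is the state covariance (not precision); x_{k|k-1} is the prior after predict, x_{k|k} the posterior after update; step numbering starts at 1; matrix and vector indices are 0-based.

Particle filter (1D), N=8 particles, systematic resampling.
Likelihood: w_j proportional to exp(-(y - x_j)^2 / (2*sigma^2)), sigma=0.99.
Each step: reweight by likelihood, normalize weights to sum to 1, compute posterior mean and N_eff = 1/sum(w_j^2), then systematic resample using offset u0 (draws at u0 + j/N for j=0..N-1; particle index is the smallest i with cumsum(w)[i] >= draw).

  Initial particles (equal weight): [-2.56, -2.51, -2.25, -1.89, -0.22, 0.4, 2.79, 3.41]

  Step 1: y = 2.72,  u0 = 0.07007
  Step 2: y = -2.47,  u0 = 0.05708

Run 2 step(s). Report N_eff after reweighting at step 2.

N_eff = 5.1758

step 1: w=[0.0000, 0.0000, 0.0000, 0.0000, 0.0065, 0.0345, 0.5368, 0.4221]  mean=2.9494  Neff=2.1388  idx=[6, 6, 6, 6, 6, 7, 7, 7]
step 2: w=[0.1965, 0.1965, 0.1965, 0.1965, 0.1965, 0.0058, 0.0058, 0.0058]  mean=2.8008  Neff=5.1758  idx=[0, 0, 1, 2, 2, 3, 4, 4]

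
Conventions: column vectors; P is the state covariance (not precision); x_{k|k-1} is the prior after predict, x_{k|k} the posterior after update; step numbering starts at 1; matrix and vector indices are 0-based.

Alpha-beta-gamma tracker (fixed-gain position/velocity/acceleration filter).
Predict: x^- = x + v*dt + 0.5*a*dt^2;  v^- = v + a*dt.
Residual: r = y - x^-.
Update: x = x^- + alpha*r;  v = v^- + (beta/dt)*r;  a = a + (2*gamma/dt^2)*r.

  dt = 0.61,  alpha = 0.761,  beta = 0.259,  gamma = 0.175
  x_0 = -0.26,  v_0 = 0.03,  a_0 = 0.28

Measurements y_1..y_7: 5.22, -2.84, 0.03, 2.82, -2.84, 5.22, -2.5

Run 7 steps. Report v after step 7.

v_post = -0.6477

step 1: x_pred=-0.1896  r=5.4096  x^+=3.9271  v^+=2.4977  a^+=5.3683
step 2: x_pred=6.4495  r=-9.2895  x^+=-0.6198  v^+=1.8281  a^+=-3.3694
step 3: x_pred=-0.1315  r=0.1615  x^+=-0.0086  v^+=-0.1586  a^+=-3.2175
step 4: x_pred=-0.7040  r=3.5240  x^+=1.9778  v^+=-0.6250  a^+=0.0972
step 5: x_pred=1.6146  r=-4.4546  x^+=-1.7754  v^+=-2.4571  a^+=-4.0928
step 6: x_pred=-4.0357  r=9.2557  x^+=3.0079  v^+=-1.0239  a^+=4.6131
step 7: x_pred=3.2416  r=-5.7416  x^+=-1.1278  v^+=-0.6477  a^+=-0.7875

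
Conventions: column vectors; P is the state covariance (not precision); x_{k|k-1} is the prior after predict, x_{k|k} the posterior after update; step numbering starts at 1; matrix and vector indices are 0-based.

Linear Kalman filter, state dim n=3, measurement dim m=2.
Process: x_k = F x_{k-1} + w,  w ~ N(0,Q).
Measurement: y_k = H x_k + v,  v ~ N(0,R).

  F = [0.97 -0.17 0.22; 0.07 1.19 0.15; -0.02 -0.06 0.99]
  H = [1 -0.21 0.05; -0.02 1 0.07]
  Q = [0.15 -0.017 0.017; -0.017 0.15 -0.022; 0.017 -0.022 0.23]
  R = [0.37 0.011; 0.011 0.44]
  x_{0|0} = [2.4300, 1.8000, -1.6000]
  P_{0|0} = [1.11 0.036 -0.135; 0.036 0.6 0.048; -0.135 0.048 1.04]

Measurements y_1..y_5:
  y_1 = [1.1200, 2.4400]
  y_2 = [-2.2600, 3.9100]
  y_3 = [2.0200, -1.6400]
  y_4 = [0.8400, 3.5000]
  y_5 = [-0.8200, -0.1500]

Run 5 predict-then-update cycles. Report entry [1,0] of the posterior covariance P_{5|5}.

step 1: x^-=[1.6991, 2.0721, -1.7406]  P^-=[1.1890 0.0021 0.0884; 0.0021 1.0488 0.1342; 0.0884 0.1342 1.2516]  S=[1.6135 -0.2157; -0.2157 1.5139]  K=[0.7523 0.0970; -0.0383 0.6935; 0.0974 0.1592]  nu=[-0.0569, 0.5237]  x^+=[1.7070, 2.4375, -1.6627]  P^+=[0.2930 0.0586 -0.0253; 0.0586 0.3069 -0.0137; -0.0253 -0.0137 1.2046]
step 2: x^-=[0.8757, 2.7707, -1.8265]  P^-=[0.4637 0.0402 0.2519; 0.0402 0.6174 0.1152; 0.2519 0.1152 1.4147]  S=[0.8704 -0.0612; -0.0612 1.0783]  K=[0.5429 0.0758; -0.0557 0.5761; 0.3579 0.2143]  nu=[-2.4625, 1.2847]  x^+=[-0.3638, 3.6480, -2.4325]  P^+=[0.2060 0.0383 0.0740; 0.0383 0.2529 0.0113; 0.0740 0.0113 1.2630]
step 3: x^-=[-1.5082, 3.9507, -2.6198]  P^-=[0.4304 0.0458 0.3573; 0.0458 0.5495 0.1643; 0.3573 0.1643 1.4647]  S=[0.8414 -0.0314; -0.0314 1.0170]  K=[0.5243 0.0774; -0.0524 0.5491; 0.4808 0.2702]  nu=[4.4889, -5.4375]  x^+=[0.4245, 0.7298, -1.9308]  P^+=[0.1956 0.0347 0.1296; 0.0347 0.2387 0.0425; 0.1296 0.0425 1.2042]
step 4: x^-=[-0.1371, 0.6085, -1.9638]  P^-=[0.4399 0.0582 0.3921; 0.0582 0.5398 0.1968; 0.3921 0.1968 1.4010]  S=[0.8479 -0.0138; -0.0138 1.0109]  K=[0.5289 0.0832; -0.0446 0.5458; 0.5011 0.2907]  nu=[1.2031, 3.0262]  x^+=[0.7511, 2.2066, -0.4811]  P^+=[0.1969 0.0362 0.1456; 0.0362 0.2363 0.0589; 0.1456 0.0589 1.1067]
step 5: x^-=[0.2476, 2.6063, -0.6237]  P^-=[0.4415 0.0638 0.3832; 0.0638 0.5405 0.2027; 0.3832 0.2027 1.3029]  S=[0.8459 -0.0091; -0.0091 1.0119]  K=[0.5297 0.0856; -0.0409 0.5466; 0.4828 0.2872]  nu=[-0.4891, -2.7077]  x^+=[-0.2432, 1.1463, -1.6375]  P^+=[0.1976 0.0374 0.1437; 0.0374 0.2364 0.0628; 0.1437 0.0628 1.0248]

P_post[1,0] = 0.0374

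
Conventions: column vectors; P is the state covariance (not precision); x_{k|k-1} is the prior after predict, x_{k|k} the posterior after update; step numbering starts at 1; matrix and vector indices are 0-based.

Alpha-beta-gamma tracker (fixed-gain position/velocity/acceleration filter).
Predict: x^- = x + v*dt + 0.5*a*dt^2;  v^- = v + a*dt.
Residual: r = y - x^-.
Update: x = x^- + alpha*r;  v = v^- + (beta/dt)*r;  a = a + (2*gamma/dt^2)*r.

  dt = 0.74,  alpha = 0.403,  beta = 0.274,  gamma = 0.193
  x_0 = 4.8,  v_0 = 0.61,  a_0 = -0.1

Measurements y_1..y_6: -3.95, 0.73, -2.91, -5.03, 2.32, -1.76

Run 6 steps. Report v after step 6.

step 1: x_pred=5.2240  r=-9.1740  x^+=1.5269  v^+=-2.8609  a^+=-6.5667
step 2: x_pred=-2.3881  r=3.1181  x^+=-1.1315  v^+=-6.5657  a^+=-4.3688
step 3: x_pred=-7.1863  r=4.2763  x^+=-5.4629  v^+=-8.2152  a^+=-1.3544
step 4: x_pred=-11.9130  r=6.8830  x^+=-9.1392  v^+=-6.6689  a^+=3.4974
step 5: x_pred=-13.1166  r=15.4366  x^+=-6.8956  v^+=1.6349  a^+=14.3785
step 6: x_pred=-1.7490  r=-0.0110  x^+=-1.7534  v^+=12.2709  a^+=14.3708

v_post = 12.2709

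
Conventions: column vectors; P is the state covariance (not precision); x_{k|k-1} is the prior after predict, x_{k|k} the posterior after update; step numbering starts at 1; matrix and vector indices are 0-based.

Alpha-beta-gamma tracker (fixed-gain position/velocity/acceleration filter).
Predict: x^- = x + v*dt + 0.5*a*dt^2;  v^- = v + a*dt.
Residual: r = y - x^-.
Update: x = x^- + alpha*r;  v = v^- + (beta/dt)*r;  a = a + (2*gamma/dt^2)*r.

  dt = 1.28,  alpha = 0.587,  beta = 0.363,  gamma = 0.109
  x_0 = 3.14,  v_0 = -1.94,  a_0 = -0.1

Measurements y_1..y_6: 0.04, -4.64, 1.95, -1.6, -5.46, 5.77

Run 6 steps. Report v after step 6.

v_post = 3.1789

step 1: x_pred=0.5749  r=-0.5349  x^+=0.2609  v^+=-2.2197  a^+=-0.1712
step 2: x_pred=-2.7205  r=-1.9195  x^+=-3.8473  v^+=-2.9831  a^+=-0.4266
step 3: x_pred=-8.0151  r=9.9651  x^+=-2.1656  v^+=-0.7031  a^+=0.8994
step 4: x_pred=-2.3288  r=0.7288  x^+=-1.9010  v^+=0.6548  a^+=0.9963
step 5: x_pred=-0.2467  r=-5.2133  x^+=-3.3069  v^+=0.4516  a^+=0.3027
step 6: x_pred=-2.4809  r=8.2509  x^+=2.3624  v^+=3.1789  a^+=1.4005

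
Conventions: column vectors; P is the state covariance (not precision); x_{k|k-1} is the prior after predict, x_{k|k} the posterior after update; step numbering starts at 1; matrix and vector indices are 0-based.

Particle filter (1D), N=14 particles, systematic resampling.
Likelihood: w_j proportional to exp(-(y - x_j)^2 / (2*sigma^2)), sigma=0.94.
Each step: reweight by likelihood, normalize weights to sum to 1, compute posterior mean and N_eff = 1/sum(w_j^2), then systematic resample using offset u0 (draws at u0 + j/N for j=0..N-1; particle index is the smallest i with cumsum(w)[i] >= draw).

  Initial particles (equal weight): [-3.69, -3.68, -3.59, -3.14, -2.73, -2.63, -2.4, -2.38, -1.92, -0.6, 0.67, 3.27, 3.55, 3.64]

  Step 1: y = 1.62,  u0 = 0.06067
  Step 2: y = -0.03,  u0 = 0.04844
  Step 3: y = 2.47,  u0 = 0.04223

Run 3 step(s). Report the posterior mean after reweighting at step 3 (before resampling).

post_mean = 0.6700

step 1: w=[0.0000, 0.0000, 0.0000, 0.0000, 0.0000, 0.0000, 0.0001, 0.0001, 0.0008, 0.0560, 0.5466, 0.1952, 0.1107, 0.0905]  mean=1.6911  Neff=2.7743  idx=[10, 10, 10, 10, 10, 10, 10, 10, 11, 11, 11, 12, 13, 13]
step 2: w=[0.1248, 0.1248, 0.1248, 0.1248, 0.1248, 0.1248, 0.1248, 0.1248, 0.0003, 0.0003, 0.0003, 0.0001, 0.0001, 0.0001]  mean=0.6735  Neff=8.0211  idx=[0, 0, 1, 2, 2, 3, 3, 4, 4, 5, 6, 6, 7, 7]
step 3: w=[0.0714, 0.0714, 0.0714, 0.0714, 0.0714, 0.0714, 0.0714, 0.0714, 0.0714, 0.0714, 0.0714, 0.0714, 0.0714, 0.0714]  mean=0.6700  Neff=14.0000  idx=[0, 1, 2, 3, 4, 5, 6, 7, 8, 9, 10, 11, 12, 13]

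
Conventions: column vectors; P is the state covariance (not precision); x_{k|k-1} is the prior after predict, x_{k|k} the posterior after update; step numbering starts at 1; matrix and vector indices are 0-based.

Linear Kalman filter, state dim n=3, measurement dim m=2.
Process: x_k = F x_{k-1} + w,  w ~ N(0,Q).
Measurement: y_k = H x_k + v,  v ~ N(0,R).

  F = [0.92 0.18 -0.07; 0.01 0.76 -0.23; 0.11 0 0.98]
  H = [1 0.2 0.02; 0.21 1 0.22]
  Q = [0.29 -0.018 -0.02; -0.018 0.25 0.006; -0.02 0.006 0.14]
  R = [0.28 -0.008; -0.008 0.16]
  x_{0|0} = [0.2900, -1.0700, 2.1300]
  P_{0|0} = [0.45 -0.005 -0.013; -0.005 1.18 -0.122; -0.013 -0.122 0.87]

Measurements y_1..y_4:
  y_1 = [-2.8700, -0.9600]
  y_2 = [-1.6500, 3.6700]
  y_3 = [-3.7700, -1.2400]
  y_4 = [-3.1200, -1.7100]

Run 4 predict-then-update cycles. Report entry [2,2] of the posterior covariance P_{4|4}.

P_post[2,2] = 1.0031

step 1: x^-=[-0.0749, -1.3002, 2.1193]  P^-=[0.7165 0.1724 -0.0674; 0.1724 1.0203 -0.2807; -0.0674 -0.2807 0.9782]  S=[1.1017 0.4974; 0.4974 1.2019]  K=[0.6945 -0.0311; -0.0456 0.8465; -0.0793 -0.0335]  nu=[-2.5774, -0.1103]  x^+=[-1.8614, -1.2761, 2.3273]  P^+=[0.2055 -0.0542 0.0023; -0.0542 0.1951 -0.2180; 0.0023 -0.2180 0.9673]
step 2: x^-=[-2.1051, -1.5238, 2.0760]  P^-=[0.4622 0.0083 -0.1030; 0.0083 0.4893 -0.3787; -0.1030 -0.3787 1.0720]  S=[0.7584 0.1530; 0.1530 0.5489]  K=[0.6130 -0.0202; -0.0210 0.7487; -0.1557 -0.2564]  nu=[0.7183, 5.1791]  x^+=[-1.7691, 2.3385, 0.6363]  P^+=[0.1808 -0.0439 -0.0099; -0.0439 0.1861 -0.2589; -0.0099 -0.2589 1.0053]
step 3: x^-=[-1.2512, 1.6133, 0.4289]  P^-=[0.4472 0.0211 -0.1260; 0.0211 0.5006 -0.4167; -0.1260 -0.4167 1.1055]  S=[0.7478 0.1580; 0.1580 0.5477]  K=[0.6035 -0.0147; -0.0090 0.7573; -0.1846 -0.3119]  nu=[-2.8500, -2.6849]  x^+=[-2.9317, -0.3943, 1.7923]  P^+=[0.1776 -0.0410 -0.0160; -0.0410 0.1886 -0.2670; -0.0160 -0.2670 1.0086]
step 4: x^-=[-2.8936, -0.7412, 1.4340]  P^-=[0.4466 0.0256 -0.1334; 0.0256 0.5051 -0.4232; -0.1334 -0.4232 1.1074]  S=[0.7488 0.1614; 0.1614 0.5506]  K=[0.6025 -0.0130; -0.0059 0.7597; -0.1925 -0.3205]  nu=[-0.1068, -0.6766]  x^+=[-2.9491, -1.2546, 1.6714]  P^+=[0.1772 -0.0401 -0.0181; -0.0401 0.1887 -0.2666; -0.0181 -0.2666 1.0031]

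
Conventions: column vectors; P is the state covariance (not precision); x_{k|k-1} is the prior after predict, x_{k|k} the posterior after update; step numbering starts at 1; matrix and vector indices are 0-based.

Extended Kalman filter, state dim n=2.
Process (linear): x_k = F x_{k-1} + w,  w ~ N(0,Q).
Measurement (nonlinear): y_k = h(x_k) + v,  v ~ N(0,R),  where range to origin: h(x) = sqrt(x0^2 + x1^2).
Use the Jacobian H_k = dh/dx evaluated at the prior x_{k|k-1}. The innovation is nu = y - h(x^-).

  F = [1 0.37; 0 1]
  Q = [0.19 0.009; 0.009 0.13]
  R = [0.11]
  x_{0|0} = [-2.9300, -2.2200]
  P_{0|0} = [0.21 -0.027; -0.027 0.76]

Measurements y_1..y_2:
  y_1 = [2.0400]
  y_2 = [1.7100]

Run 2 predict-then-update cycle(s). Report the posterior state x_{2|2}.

x_post = [-1.9334, -0.2668]

step 1: x^-=[-3.7514, -2.2200]  P^-=[0.4841 0.2632; 0.2632 0.8900]  H_jac=[-0.8606 -0.5093]  S=[0.9301]  K=[-0.5920; -0.7309]  nu=[-2.3191]  x^+=[-2.3784, -0.5250]  P^+=[0.1581 -0.1392; -0.1392 0.3932]
step 2: x^-=[-2.5727, -0.5250]  P^-=[0.2989 0.0152; 0.0152 0.5232]  H_jac=[-0.9798 -0.2000]  S=[0.4238]  K=[-0.6981; -0.2820]  nu=[-0.9157]  x^+=[-1.9334, -0.2668]  P^+=[0.0923 -0.0682; -0.0682 0.4895]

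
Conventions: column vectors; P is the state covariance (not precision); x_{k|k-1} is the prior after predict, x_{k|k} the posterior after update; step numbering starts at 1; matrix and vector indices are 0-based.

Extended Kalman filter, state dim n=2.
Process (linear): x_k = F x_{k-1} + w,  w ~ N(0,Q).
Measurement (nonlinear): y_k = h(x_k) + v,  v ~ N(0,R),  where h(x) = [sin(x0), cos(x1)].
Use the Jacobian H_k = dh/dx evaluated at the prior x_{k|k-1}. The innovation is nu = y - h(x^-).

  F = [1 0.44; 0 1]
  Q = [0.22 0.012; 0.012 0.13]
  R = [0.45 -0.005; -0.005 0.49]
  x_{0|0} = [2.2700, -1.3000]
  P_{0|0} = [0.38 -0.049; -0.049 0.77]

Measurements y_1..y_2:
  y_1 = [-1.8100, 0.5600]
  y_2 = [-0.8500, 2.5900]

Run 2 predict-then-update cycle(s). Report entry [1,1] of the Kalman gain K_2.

K[1,1] = 0.4740

step 1: x^-=[1.6980, -1.3000]  P^-=[0.7060 0.3018; 0.3018 0.9000]  H_jac=[-0.1269 0.0000; 0.0000 0.9636]  S=[0.4614 -0.0419; -0.0419 1.3256]  K=[-0.1747 0.2139; -0.0237 0.6534]  nu=[-2.8019, 0.2925]  x^+=[2.2500, -1.0426]  P^+=[0.6281 0.1097; 0.1097 0.3324]
step 2: x^-=[1.7913, -1.0426]  P^-=[1.0090 0.2679; 0.2679 0.4624]  H_jac=[-0.2187 0.0000; 0.0000 0.8637]  S=[0.4983 -0.0556; -0.0556 0.8350]  K=[-0.4151 0.2495; -0.0647 0.4740]  nu=[-1.8258, 2.0860]  x^+=[3.0696, 0.0644]  P^+=[0.8596 0.1439; 0.1439 0.2693]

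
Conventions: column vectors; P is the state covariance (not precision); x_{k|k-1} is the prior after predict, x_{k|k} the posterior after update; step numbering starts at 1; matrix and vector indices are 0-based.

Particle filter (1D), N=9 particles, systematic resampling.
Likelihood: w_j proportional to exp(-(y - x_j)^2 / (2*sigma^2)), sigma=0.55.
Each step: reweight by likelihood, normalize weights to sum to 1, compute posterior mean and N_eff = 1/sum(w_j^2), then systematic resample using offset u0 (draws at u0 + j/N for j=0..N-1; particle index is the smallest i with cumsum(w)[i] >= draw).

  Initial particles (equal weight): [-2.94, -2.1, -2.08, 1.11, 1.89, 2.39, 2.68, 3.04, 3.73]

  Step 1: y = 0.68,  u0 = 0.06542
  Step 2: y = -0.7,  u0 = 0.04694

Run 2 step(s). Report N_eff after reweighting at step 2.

N_eff = 8.0069

step 1: w=[0.0000, 0.0000, 0.0000, 0.8822, 0.1065, 0.0095, 0.0016, 0.0001, 0.0000]  mean=1.2080  Neff=1.2662  idx=[3, 3, 3, 3, 3, 3, 3, 3, 4]
step 2: w=[0.1249, 0.1249, 0.1249, 0.1249, 0.1249, 0.1249, 0.1249, 0.1249, 0.0004]  mean=1.1103  Neff=8.0069  idx=[0, 1, 2, 3, 3, 4, 5, 6, 7]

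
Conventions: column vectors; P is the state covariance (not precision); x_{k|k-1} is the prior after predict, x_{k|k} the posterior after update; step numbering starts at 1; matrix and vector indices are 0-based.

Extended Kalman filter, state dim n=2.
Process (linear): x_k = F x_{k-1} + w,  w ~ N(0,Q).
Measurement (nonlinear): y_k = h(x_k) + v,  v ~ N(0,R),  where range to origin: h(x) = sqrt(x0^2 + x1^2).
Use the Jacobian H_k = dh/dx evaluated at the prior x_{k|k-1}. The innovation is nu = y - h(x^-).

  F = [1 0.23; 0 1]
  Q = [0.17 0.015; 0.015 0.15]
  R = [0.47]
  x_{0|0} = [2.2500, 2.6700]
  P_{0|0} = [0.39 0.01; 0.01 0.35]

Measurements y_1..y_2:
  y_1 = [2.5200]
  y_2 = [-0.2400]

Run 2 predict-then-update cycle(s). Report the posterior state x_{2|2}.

x_post = [1.1892, 0.9612]

step 1: x^-=[2.8641, 2.6700]  P^-=[0.5831 0.1055; 0.1055 0.5000]  H_jac=[0.7315 0.6819]  S=[1.1197]  K=[0.4452; 0.3734]  nu=[-1.3956]  x^+=[2.2428, 2.1489]  P^+=[0.3612 -0.0806; -0.0806 0.3439]
step 2: x^-=[2.7371, 2.1489]  P^-=[0.5123 0.0135; 0.0135 0.4939]  H_jac=[0.7866 0.6175]  S=[0.9884]  K=[0.4161; 0.3193]  nu=[-3.7198]  x^+=[1.1892, 0.9612]  P^+=[0.3412 -0.1179; -0.1179 0.3931]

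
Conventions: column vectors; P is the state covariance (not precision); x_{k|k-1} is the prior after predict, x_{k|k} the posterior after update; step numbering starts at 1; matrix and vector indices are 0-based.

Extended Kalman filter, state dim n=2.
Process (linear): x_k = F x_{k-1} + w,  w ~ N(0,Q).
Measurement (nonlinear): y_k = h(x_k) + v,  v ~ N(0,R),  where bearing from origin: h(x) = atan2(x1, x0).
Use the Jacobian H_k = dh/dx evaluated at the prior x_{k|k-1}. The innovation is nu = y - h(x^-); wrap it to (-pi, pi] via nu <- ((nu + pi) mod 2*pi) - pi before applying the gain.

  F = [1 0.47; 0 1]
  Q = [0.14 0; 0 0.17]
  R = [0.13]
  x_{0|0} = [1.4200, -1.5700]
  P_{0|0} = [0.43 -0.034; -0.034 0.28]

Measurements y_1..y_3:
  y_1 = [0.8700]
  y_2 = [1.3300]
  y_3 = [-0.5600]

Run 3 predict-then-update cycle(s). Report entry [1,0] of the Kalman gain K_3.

step 1: x^-=[0.6821, -1.5700]  P^-=[0.5999 0.0976; 0.0976 0.4500]  H_jac=[0.5358 0.2328]  S=[0.3510]  K=[0.9806; 0.4475]  nu=[2.0309]  x^+=[2.6736, -0.6612]  P^+=[0.2624 -0.0564; -0.0564 0.3797]
step 2: x^-=[2.3629, -0.6612]  P^-=[0.4333 0.1221; 0.1221 0.5497]  H_jac=[0.1098 0.3925]  S=[0.2304]  K=[0.4144; 0.9945]  nu=[1.6028]  x^+=[3.0271, 0.9328]  P^+=[0.3937 0.0271; 0.0271 0.3218]
step 3: x^-=[3.4656, 0.9328]  P^-=[0.6303 0.1784; 0.1784 0.4918]  H_jac=[-0.0724 0.2691]  S=[0.1620]  K=[0.0145; 0.7373]  nu=[-0.8229]  x^+=[3.4537, 0.3261]  P^+=[0.6302 0.1766; 0.1766 0.4038]

K[1,0] = 0.7373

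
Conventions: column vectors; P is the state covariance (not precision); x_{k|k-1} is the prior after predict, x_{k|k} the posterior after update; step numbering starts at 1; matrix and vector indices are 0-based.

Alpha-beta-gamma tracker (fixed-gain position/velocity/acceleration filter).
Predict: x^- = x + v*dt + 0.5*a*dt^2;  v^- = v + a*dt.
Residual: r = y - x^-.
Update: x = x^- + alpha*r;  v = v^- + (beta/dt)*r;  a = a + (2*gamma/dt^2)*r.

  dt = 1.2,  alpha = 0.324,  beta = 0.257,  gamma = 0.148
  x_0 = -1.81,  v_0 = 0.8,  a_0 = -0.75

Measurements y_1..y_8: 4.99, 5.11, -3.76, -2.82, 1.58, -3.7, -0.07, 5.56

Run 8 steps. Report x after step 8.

step 1: x_pred=-1.3900  r=6.3800  x^+=0.6771  v^+=1.2664  a^+=0.5614
step 2: x_pred=2.6010  r=2.5090  x^+=3.4139  v^+=2.4775  a^+=1.0772
step 3: x_pred=7.1624  r=-10.9224  x^+=3.6236  v^+=1.4308  a^+=-1.1680
step 4: x_pred=4.4996  r=-7.3196  x^+=2.1281  v^+=-1.5384  a^+=-2.6726
step 5: x_pred=-1.6422  r=3.2222  x^+=-0.5982  v^+=-4.0554  a^+=-2.0102
step 6: x_pred=-6.9120  r=3.2120  x^+=-5.8713  v^+=-5.7797  a^+=-1.3500
step 7: x_pred=-13.7790  r=13.7090  x^+=-9.3373  v^+=-4.4637  a^+=1.4680
step 8: x_pred=-13.6368  r=19.1968  x^+=-7.4170  v^+=1.4092  a^+=5.4140

x_post = -7.4170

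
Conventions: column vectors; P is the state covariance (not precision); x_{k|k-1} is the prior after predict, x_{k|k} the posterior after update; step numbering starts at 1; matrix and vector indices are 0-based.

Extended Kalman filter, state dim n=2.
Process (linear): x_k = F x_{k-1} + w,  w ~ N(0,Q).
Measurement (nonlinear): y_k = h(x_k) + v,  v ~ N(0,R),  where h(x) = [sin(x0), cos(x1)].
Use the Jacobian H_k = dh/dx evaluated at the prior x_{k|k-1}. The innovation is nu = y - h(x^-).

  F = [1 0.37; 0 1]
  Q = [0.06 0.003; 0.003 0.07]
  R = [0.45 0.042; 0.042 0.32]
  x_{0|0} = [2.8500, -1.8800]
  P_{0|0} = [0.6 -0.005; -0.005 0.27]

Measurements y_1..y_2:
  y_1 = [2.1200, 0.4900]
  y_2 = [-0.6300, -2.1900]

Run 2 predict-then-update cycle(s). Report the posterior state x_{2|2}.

step 1: x^-=[2.1544, -1.8800]  P^-=[0.6933 0.0979; 0.0979 0.3400]  H_jac=[-0.5510 0.0000; 0.0000 0.9526]  S=[0.6605 -0.0094; -0.0094 0.6285]  K=[-0.5764 0.1398; -0.0744 0.5142]  nu=[1.2855, 0.7943]  x^+=[1.5245, -1.5672]  P^+=[0.4600 0.0215; 0.0215 0.1695]
step 2: x^-=[0.9446, -1.5672]  P^-=[0.5592 0.0872; 0.0872 0.2395]  H_jac=[0.5861 0.0000; 0.0000 1.0000]  S=[0.6421 0.0931; 0.0931 0.5595]  K=[0.4999 0.0727; 0.0180 0.4250]  nu=[-1.4403, -2.1936]  x^+=[0.0651, -2.5254]  P^+=[0.3890 0.0443; 0.0443 0.1368]

x_post = [0.0651, -2.5254]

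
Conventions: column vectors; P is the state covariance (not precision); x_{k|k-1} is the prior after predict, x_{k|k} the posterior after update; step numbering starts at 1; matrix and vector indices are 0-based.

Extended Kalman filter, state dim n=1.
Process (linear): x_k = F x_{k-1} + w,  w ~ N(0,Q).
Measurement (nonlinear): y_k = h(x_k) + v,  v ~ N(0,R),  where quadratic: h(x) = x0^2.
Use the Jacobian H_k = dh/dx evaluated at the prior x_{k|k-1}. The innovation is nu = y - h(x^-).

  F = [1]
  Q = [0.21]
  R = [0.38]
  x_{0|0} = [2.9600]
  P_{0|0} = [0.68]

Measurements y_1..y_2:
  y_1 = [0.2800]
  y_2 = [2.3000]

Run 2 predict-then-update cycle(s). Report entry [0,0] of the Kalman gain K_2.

step 1: x^-=[2.9600]  P^-=[0.8900]  H_jac=[5.9200]  S=[31.5713]  K=[0.1669]  nu=[-8.4816]  x^+=[1.5445]  P^+=[0.0107]
step 2: x^-=[1.5445]  P^-=[0.2207]  H_jac=[3.0891]  S=[2.4861]  K=[0.2742]  nu=[-0.0856]  x^+=[1.5211]  P^+=[0.0337]

K[0,0] = 0.2742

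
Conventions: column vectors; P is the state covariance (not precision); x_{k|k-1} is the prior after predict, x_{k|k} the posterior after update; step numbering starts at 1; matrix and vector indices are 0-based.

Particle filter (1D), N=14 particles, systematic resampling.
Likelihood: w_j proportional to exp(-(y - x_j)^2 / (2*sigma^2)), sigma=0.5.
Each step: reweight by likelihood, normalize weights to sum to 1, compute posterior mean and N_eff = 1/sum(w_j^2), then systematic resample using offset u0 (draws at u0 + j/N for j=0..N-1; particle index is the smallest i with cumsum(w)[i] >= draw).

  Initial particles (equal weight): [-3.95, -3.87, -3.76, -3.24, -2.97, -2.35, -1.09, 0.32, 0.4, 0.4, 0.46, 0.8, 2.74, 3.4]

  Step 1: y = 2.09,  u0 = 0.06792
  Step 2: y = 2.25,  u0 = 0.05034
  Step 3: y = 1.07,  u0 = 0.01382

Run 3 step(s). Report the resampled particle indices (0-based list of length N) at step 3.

step 1: w=[0.0000, 0.0000, 0.0000, 0.0000, 0.0000, 0.0000, 0.0000, 0.0037, 0.0065, 0.0065, 0.0096, 0.0701, 0.8403, 0.0632]  mean=2.5844  Neff=1.3980  idx=[11, 12, 12, 12, 12, 12, 12, 12, 12, 12, 12, 12, 12, 13]
step 2: w=[0.0020, 0.0824, 0.0824, 0.0824, 0.0824, 0.0824, 0.0824, 0.0824, 0.0824, 0.0824, 0.0824, 0.0824, 0.0824, 0.0095]  mean=2.7424  Neff=12.2653  idx=[1, 2, 3, 4, 5, 5, 6, 7, 8, 9, 10, 11, 11, 12]
step 3: w=[0.0714, 0.0714, 0.0714, 0.0714, 0.0714, 0.0714, 0.0714, 0.0714, 0.0714, 0.0714, 0.0714, 0.0714, 0.0714, 0.0714]  mean=2.7400  Neff=14.0000  idx=[0, 1, 2, 3, 4, 5, 6, 7, 8, 9, 10, 11, 12, 13]

resampled_idx = [0, 1, 2, 3, 4, 5, 6, 7, 8, 9, 10, 11, 12, 13]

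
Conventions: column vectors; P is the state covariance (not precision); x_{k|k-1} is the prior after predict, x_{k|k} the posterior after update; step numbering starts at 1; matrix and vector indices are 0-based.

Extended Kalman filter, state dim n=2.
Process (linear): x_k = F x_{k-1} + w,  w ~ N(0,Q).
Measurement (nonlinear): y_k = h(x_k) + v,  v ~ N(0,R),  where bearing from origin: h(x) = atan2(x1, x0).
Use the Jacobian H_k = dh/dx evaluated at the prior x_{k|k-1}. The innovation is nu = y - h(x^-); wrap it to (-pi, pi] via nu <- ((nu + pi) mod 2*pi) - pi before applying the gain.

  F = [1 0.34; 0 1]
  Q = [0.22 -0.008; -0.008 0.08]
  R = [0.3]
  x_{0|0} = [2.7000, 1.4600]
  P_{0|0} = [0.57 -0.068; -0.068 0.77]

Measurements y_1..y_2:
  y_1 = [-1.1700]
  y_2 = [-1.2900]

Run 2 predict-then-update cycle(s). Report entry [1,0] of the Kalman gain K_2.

step 1: x^-=[3.1964, 1.4600]  P^-=[0.8328 0.1858; 0.1858 0.8500]  H_jac=[-0.1182 0.2588]  S=[0.3572]  K=[-0.1410; 0.5544]  nu=[-1.5985]  x^+=[3.4218, 0.5738]  P^+=[0.8257 0.2137; 0.2137 0.7402]
step 2: x^-=[3.6169, 0.5738]  P^-=[1.2766 0.4574; 0.4574 0.8202]  H_jac=[-0.0428 0.2697]  S=[0.3514]  K=[0.1956; 0.5737]  nu=[-1.4473]  x^+=[3.3338, -0.2566]  P^+=[1.2631 0.4180; 0.4180 0.7045]

K[1,0] = 0.5737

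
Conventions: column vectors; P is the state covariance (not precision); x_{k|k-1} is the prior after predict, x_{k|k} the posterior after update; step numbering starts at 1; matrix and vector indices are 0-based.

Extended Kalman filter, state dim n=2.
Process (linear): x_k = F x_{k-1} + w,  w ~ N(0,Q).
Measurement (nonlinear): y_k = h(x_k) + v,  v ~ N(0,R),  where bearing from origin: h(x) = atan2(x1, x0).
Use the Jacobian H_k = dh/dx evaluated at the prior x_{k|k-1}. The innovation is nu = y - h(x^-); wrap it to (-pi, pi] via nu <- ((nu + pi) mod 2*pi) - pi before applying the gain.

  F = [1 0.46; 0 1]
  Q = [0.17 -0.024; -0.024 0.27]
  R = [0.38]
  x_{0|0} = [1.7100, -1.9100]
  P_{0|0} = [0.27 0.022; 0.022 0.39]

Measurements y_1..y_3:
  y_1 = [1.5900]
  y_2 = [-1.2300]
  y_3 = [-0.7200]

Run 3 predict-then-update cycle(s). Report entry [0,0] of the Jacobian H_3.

H_jac[0,0] = 0.5350

step 1: x^-=[0.8314, -1.9100]  P^-=[0.5428 0.1774; 0.1774 0.6600]  H_jac=[0.4402 0.1916]  S=[0.5393]  K=[0.5060; 0.3793]  nu=[2.7502]  x^+=[2.2230, -0.8669]  P^+=[0.4047 0.0739; 0.0739 0.5824]
step 2: x^-=[1.8243, -0.8669]  P^-=[0.7659 0.3178; 0.3178 0.8524]  H_jac=[0.2125 0.4472]  S=[0.6455]  K=[0.4724; 0.6952]  nu=[-0.7864]  x^+=[1.4528, -1.4136]  P^+=[0.6219 0.1059; 0.1059 0.5405]
step 3: x^-=[0.8025, -1.4136]  P^-=[1.0036 0.3305; 0.3305 0.8105]  H_jac=[0.5350 0.3037]  S=[0.8494]  K=[0.7503; 0.4979]  nu=[0.3345]  x^+=[1.0535, -1.2471]  P^+=[0.5255 0.0131; 0.0131 0.5999]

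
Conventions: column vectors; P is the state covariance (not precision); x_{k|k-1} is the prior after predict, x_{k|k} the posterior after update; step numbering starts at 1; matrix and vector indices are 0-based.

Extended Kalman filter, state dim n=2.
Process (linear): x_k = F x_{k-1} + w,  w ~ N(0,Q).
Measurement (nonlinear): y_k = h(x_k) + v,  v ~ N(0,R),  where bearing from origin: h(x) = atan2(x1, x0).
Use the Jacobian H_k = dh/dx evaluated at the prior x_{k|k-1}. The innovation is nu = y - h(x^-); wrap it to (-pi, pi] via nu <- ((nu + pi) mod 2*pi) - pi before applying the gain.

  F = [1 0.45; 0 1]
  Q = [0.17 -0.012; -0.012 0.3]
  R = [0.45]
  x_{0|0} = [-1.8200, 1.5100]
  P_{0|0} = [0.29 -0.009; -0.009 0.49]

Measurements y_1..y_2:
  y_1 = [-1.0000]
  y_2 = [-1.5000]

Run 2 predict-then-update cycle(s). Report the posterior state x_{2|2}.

step 1: x^-=[-1.1405, 1.5100]  P^-=[0.5511 0.1995; 0.1995 0.7900]  H_jac=[-0.4217 -0.3185]  S=[0.6817]  K=[-0.4341; -0.4925]  nu=[3.0655]  x^+=[-2.4713, 0.0003]  P^+=[0.4227 0.0538; 0.0538 0.6247]
step 2: x^-=[-2.4711, 0.0003]  P^-=[0.7675 0.3228; 0.3228 0.9247]  H_jac=[-0.0000 -0.4047]  S=[0.6014]  K=[-0.2173; -0.6222]  nu=[1.6417]  x^+=[-2.8278, -1.0211]  P^+=[0.7391 0.2415; 0.2415 0.6918]

x_post = [-2.8278, -1.0211]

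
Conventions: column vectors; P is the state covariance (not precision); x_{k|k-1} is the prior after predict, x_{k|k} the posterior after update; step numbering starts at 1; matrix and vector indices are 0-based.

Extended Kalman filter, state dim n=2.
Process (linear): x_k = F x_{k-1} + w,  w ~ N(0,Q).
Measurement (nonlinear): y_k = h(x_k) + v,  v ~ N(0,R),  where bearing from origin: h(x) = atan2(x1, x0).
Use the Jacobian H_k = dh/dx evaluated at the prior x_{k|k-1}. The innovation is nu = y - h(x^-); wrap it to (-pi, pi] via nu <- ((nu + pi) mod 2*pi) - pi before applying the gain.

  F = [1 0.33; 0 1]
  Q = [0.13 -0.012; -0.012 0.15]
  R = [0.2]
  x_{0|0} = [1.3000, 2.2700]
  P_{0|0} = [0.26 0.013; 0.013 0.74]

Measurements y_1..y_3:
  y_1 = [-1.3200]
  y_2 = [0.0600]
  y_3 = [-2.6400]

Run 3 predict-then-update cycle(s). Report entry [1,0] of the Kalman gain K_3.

step 1: x^-=[2.0491, 2.2700]  P^-=[0.4792 0.2452; 0.2452 0.8900]  H_jac=[-0.2427 0.2191]  S=[0.2449]  K=[-0.2556; 0.5533]  nu=[-2.1565]  x^+=[2.6002, 1.0768]  P^+=[0.4632 0.2798; 0.2798 0.8150]
step 2: x^-=[2.9556, 1.0768]  P^-=[0.8666 0.5368; 0.5368 0.9650]  H_jac=[-0.1088 0.2987]  S=[0.2615]  K=[0.2525; 0.8790]  nu=[-0.2894]  x^+=[2.8825, 0.8224]  P^+=[0.8499 0.4787; 0.4787 0.7630]
step 3: x^-=[3.1539, 0.8224]  P^-=[1.3790 0.7185; 0.7185 0.9130]  H_jac=[-0.0774 0.2969]  S=[0.2557]  K=[0.4167; 0.8425]  nu=[-2.8951]  x^+=[1.9474, -1.6166]  P^+=[1.3346 0.6288; 0.6288 0.7315]

K[1,0] = 0.8425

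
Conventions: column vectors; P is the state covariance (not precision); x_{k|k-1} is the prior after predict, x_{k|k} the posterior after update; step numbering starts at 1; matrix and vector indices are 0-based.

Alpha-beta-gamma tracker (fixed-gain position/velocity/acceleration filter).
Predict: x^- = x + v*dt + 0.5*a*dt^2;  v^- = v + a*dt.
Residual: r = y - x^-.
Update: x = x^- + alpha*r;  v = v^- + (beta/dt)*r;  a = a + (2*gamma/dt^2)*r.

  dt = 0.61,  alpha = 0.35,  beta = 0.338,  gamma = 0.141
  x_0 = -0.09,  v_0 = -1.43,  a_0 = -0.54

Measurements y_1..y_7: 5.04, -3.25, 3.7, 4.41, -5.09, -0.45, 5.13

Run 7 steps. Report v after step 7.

step 1: x_pred=-1.0628  r=6.1028  x^+=1.0732  v^+=1.6221  a^+=4.0850
step 2: x_pred=2.8227  r=-6.0727  x^+=0.6973  v^+=0.7491  a^+=-0.5172
step 3: x_pred=1.0580  r=2.6420  x^+=1.9827  v^+=1.8975  a^+=1.4850
step 4: x_pred=3.4165  r=0.9935  x^+=3.7642  v^+=3.3539  a^+=2.2380
step 5: x_pred=6.2265  r=-11.3165  x^+=2.2657  v^+=-1.5514  a^+=-6.3383
step 6: x_pred=0.1401  r=-0.5901  x^+=-0.0664  v^+=-5.7447  a^+=-6.7856
step 7: x_pred=-4.8332  r=9.9632  x^+=-1.3461  v^+=-4.3634  a^+=0.7651

v_post = -4.3634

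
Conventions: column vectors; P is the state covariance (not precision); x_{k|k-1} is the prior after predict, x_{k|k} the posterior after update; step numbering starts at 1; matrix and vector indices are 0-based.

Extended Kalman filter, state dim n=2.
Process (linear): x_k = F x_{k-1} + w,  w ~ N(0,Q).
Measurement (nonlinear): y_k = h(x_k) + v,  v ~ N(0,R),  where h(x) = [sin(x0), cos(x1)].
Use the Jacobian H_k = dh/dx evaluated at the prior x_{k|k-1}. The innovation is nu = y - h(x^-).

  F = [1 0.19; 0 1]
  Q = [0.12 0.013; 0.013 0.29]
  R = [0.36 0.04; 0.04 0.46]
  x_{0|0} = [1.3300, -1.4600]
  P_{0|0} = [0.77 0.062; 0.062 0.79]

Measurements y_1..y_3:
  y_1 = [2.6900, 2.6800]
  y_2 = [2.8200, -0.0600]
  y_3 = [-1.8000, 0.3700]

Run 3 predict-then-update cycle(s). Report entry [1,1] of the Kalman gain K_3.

K[1,1] = -0.6088

step 1: x^-=[1.0526, -1.4600]  P^-=[0.9421 0.2251; 0.2251 1.0800]  H_jac=[0.4953 0.0000; 0.0000 0.9939]  S=[0.5911 0.1508; 0.1508 1.5268]  K=[0.7714 0.0703; 0.0095 0.7021]  nu=[1.8213, 2.5694]  x^+=[2.6383, 0.3613]  P^+=[0.5664 0.0636; 0.0636 0.3253]
step 2: x^-=[2.7070, 0.3613]  P^-=[0.7223 0.1384; 0.1384 0.6153]  H_jac=[-0.9070 0.0000; 0.0000 -0.3535]  S=[0.9542 0.0844; 0.0844 0.5369]  K=[-0.6881 0.0170; -0.0971 -0.3898]  nu=[2.3989, -0.9955]  x^+=[1.0394, 0.5164]  P^+=[0.2723 0.0557; 0.0557 0.5184]
step 3: x^-=[1.1375, 0.5164]  P^-=[0.4322 0.1672; 0.1672 0.8084]  H_jac=[0.4198 0.0000; 0.0000 -0.4938]  S=[0.4362 0.0053; 0.0053 0.6571]  K=[0.4176 -0.1290; 0.1684 -0.6088]  nu=[-2.7076, -0.4996]  x^+=[0.0713, 0.3646]  P^+=[0.3458 0.0864; 0.0864 0.5535]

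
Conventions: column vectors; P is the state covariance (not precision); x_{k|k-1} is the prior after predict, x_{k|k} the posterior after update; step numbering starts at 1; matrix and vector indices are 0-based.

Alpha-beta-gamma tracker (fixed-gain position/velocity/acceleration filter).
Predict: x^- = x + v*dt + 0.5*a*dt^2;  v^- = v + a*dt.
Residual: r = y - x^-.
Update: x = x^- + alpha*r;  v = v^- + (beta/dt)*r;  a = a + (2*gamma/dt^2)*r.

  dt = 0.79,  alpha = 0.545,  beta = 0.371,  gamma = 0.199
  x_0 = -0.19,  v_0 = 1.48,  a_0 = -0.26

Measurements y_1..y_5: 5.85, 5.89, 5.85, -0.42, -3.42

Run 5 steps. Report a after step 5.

a_post = -11.1851

step 1: x_pred=0.8981  r=4.9519  x^+=3.5969  v^+=3.6001  a^+=2.8979
step 2: x_pred=7.3453  r=-1.4553  x^+=6.5521  v^+=5.2061  a^+=1.9699
step 3: x_pred=11.2796  r=-5.4296  x^+=8.3205  v^+=4.2124  a^+=-1.4927
step 4: x_pred=11.1825  r=-11.6025  x^+=4.8591  v^+=-2.4156  a^+=-8.8918
step 5: x_pred=0.1761  r=-3.5961  x^+=-1.7838  v^+=-11.1289  a^+=-11.1851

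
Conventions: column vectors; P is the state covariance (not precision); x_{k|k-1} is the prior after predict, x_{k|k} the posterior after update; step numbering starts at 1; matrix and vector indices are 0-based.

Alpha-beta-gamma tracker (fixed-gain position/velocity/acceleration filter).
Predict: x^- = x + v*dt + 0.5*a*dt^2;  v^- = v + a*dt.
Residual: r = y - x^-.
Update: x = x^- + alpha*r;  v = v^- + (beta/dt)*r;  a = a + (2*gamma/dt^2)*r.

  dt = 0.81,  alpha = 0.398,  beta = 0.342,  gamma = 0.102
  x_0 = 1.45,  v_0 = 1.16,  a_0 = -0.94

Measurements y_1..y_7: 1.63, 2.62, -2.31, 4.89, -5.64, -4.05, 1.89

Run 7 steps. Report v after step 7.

v_post = -0.0649

step 1: x_pred=2.0812  r=-0.4512  x^+=1.9016  v^+=0.2081  a^+=-1.0803
step 2: x_pred=1.7158  r=0.9042  x^+=2.0757  v^+=-0.2852  a^+=-0.7992
step 3: x_pred=1.5825  r=-3.8925  x^+=0.0333  v^+=-2.5760  a^+=-2.0094
step 4: x_pred=-2.7125  r=7.6025  x^+=0.3133  v^+=-0.9937  a^+=0.3544
step 5: x_pred=-0.3754  r=-5.2646  x^+=-2.4707  v^+=-2.9295  a^+=-1.2825
step 6: x_pred=-5.2643  r=1.2143  x^+=-4.7810  v^+=-3.4557  a^+=-0.9050
step 7: x_pred=-7.8770  r=9.7670  x^+=-3.9897  v^+=-0.0649  a^+=2.1319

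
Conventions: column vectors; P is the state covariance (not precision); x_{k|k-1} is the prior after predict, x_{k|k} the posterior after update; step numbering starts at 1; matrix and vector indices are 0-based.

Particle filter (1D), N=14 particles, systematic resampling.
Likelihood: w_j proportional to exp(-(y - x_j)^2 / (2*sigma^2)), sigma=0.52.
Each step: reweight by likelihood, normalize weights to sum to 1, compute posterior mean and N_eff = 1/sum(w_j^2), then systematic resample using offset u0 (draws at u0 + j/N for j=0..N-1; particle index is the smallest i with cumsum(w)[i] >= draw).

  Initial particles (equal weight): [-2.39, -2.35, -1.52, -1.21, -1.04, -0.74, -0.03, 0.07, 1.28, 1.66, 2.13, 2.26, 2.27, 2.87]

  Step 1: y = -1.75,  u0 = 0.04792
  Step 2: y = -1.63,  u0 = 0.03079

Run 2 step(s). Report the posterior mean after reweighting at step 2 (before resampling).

step 1: w=[0.1550, 0.1699, 0.2998, 0.1928, 0.1302, 0.0501, 0.0014, 0.0007, 0.0000, 0.0000, 0.0000, 0.0000, 0.0000, 0.0000]  mean=-1.6313  Neff=5.0142  idx=[0, 0, 1, 1, 2, 2, 2, 2, 2, 3, 3, 4, 4, 5]
step 2: w=[0.0379, 0.0379, 0.0423, 0.0423, 0.1078, 0.1078, 0.1078, 0.1078, 0.1078, 0.0796, 0.0796, 0.0579, 0.0579, 0.0255]  mean=-1.5313  Neff=11.8191  idx=[0, 2, 4, 4, 5, 6, 6, 7, 8, 8, 9, 10, 11, 12]

post_mean = -1.5313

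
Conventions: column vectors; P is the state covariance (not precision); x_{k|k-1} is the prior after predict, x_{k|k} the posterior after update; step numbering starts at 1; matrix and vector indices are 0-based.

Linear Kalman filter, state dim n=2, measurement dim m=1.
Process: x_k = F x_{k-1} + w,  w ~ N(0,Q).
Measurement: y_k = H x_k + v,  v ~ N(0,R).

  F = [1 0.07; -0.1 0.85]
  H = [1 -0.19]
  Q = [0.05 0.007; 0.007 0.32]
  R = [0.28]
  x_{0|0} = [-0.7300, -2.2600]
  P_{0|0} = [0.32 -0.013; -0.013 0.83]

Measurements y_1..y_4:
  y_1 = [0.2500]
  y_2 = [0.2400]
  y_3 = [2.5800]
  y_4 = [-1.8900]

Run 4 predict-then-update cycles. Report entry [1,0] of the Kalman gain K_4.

K[1,0] = 0.0258

step 1: x^-=[-0.8882, -1.8480]  P^-=[0.3722 0.0134; 0.0134 0.9251]  S=[0.6805]  K=[0.5432; -0.2385]  nu=[0.7871]  x^+=[-0.4606, -2.0358]  P^+=[0.1714 0.1016; 0.1016 0.8864]
step 2: x^-=[-0.6031, -1.6843]  P^-=[0.2400 0.1283; 0.1283 0.9448]  S=[0.5054]  K=[0.4267; -0.1014]  nu=[0.5231]  x^+=[-0.3799, -1.7374]  P^+=[0.1480 0.1501; 0.1501 0.9396]
step 3: x^-=[-0.5016, -1.4388]  P^-=[0.2236 0.1747; 0.1747 0.9748]  S=[0.4724]  K=[0.4031; -0.0223]  nu=[2.8082]  x^+=[0.6304, -1.5015]  P^+=[0.1469 0.1789; 0.1789 0.9746]
step 4: x^-=[0.5252, -1.3393]  P^-=[0.2267 0.2011; 0.2011 0.9952]  S=[0.4662]  K=[0.4043; 0.0258]  nu=[-2.6697]  x^+=[-0.5541, -1.4083]  P^+=[0.1505 0.1963; 0.1963 0.9949]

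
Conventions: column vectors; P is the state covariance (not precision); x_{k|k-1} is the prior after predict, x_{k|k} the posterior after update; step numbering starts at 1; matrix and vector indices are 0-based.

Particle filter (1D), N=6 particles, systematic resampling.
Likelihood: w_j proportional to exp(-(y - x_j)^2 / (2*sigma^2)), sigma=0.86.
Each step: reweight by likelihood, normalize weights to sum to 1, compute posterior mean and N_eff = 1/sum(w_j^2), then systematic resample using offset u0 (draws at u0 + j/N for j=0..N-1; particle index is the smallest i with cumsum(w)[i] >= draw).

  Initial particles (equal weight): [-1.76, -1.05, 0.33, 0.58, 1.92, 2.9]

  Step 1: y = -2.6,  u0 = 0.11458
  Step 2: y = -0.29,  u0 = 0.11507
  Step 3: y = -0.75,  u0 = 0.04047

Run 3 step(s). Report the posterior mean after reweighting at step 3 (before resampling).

post_mean = -1.1995

step 1: w=[0.7552, 0.2398, 0.0037, 0.0013, 0.0000, 0.0000]  mean=-1.5790  Neff=1.5927  idx=[0, 0, 0, 0, 1, 1]
step 2: w=[0.1017, 0.1017, 0.1017, 0.1017, 0.2966, 0.2966]  mean=-1.3388  Neff=4.6016  idx=[1, 2, 4, 4, 5, 5]
step 3: w=[0.1052, 0.1052, 0.1974, 0.1974, 0.1974, 0.1974]  mean=-1.1995  Neff=5.6185  idx=[0, 1, 2, 3, 4, 5]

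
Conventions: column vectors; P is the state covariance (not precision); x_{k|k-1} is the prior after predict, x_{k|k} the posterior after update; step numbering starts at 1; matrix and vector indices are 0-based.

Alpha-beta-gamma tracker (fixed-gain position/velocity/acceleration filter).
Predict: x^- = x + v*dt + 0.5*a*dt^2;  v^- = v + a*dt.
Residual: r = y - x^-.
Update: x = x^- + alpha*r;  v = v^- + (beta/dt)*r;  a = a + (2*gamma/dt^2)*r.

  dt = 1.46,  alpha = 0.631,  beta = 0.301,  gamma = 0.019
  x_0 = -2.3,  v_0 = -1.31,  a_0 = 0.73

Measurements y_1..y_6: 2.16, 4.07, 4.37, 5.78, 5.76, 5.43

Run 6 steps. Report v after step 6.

step 1: x_pred=-3.4346  r=5.5946  x^+=0.0956  v^+=0.9092  a^+=0.8297
step 2: x_pred=2.3074  r=1.7626  x^+=3.4196  v^+=2.4840  a^+=0.8612
step 3: x_pred=7.9641  r=-3.5941  x^+=5.6962  v^+=3.0003  a^+=0.7971
step 4: x_pred=10.9262  r=-5.1462  x^+=7.6790  v^+=3.1031  a^+=0.7053
step 5: x_pred=12.9612  r=-7.2012  x^+=8.4173  v^+=2.6483  a^+=0.5770
step 6: x_pred=12.8987  r=-7.4687  x^+=8.1859  v^+=1.9509  a^+=0.4438

v_post = 1.9509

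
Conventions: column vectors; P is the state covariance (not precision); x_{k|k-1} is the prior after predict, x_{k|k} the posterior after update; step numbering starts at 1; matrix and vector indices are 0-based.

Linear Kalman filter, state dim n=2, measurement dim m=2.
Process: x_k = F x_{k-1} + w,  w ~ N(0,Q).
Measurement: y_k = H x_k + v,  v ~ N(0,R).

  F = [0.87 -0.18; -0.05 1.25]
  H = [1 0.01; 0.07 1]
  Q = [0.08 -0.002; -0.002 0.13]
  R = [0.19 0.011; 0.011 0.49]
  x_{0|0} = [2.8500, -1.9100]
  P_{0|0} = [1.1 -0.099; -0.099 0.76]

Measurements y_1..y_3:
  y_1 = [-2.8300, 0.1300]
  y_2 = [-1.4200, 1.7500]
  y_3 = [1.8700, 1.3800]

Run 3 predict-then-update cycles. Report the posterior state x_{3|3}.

step 1: x^-=[2.8233, -2.5300]  P^-=[0.9682 -0.3294; -0.3294 1.3326]  S=[1.1518 -0.2375; -0.2375 1.7813]  K=[0.8303 -0.0362; -0.1263 0.7184]  nu=[-5.6280, 2.4624]  x^+=[-1.9388, -0.0504]  P^+=[0.1576 -0.0196; -0.0196 0.3520]
step 2: x^-=[-1.6777, 0.0339]  P^-=[0.2168 -0.1096; -0.1096 0.6828]  S=[0.4047 -0.0766; -0.0766 1.1585]  K=[0.5242 -0.0468; -0.1453 0.5731]  nu=[0.2573, 1.8336]  x^+=[-1.6286, 1.0474]  P^+=[0.0993 -0.0241; -0.0241 0.2809]
step 3: x^-=[-1.6054, 1.3907]  P^-=[0.1718 -0.0960; -0.0960 0.5722]  S=[0.3600 -0.0673; -0.0673 1.0496]  K=[0.4653 -0.0501; -0.1518 0.5290]  nu=[3.4615, 0.1017]  x^+=[0.0002, 0.9189]  P^+=[0.0881 -0.0256; -0.0256 0.2593]

x_post = [0.0002, 0.9189]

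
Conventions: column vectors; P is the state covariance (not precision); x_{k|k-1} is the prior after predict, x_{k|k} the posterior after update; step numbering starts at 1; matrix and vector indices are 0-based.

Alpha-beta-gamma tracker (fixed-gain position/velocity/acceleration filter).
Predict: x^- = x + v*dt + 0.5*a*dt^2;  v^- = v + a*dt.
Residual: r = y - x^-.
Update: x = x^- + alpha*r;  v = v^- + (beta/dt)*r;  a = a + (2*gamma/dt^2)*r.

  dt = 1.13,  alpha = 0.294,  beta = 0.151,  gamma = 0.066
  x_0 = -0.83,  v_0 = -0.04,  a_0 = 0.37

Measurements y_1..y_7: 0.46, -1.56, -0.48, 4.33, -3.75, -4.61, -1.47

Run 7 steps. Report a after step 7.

step 1: x_pred=-0.6390  r=1.0990  x^+=-0.3159  v^+=0.5250  a^+=0.4836
step 2: x_pred=0.5861  r=-2.1461  x^+=-0.0449  v^+=0.7847  a^+=0.2618
step 3: x_pred=1.0089  r=-1.4889  x^+=0.5712  v^+=0.8815  a^+=0.1078
step 4: x_pred=1.6361  r=2.6939  x^+=2.4281  v^+=1.3633  a^+=0.3863
step 5: x_pred=4.2153  r=-7.9653  x^+=1.8735  v^+=0.7355  a^+=-0.4371
step 6: x_pred=2.4255  r=-7.0355  x^+=0.3571  v^+=-0.6986  a^+=-1.1644
step 7: x_pred=-1.1757  r=-0.2943  x^+=-1.2622  v^+=-2.0537  a^+=-1.1948

a_post = -1.1948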